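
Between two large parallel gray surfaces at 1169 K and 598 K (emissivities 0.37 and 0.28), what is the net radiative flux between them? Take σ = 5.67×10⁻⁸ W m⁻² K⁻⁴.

q ≈ 18700 W/m²

For two large parallel gray plates, q = σ(T₁⁴ − T₂⁴) / (1/ε₁ + 1/ε₂ − 1).
1/ε₁ + 1/ε₂ − 1 = 1/0.37 + 1/0.28 − 1 = 5.274.
T₁⁴ − T₂⁴ = 1.87×10^12 − 1.28×10^11 = 1.74×10^12 K⁴.
q = 5.67×10⁻⁸ × 1.74×10^12 / 5.274 = 18700 W/m².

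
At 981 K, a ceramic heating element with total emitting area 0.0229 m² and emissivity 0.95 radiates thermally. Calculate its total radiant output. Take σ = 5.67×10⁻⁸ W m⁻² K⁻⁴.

Stefan–Boltzmann: P = εσAT⁴ = 0.95 × 5.67×10⁻⁸ × 0.0229 × (981)⁴ = 0.95 × 5.67×10⁻⁸ × 0.0229 × 9.26×10^11.
P = 1140 W.

P ≈ 1140 W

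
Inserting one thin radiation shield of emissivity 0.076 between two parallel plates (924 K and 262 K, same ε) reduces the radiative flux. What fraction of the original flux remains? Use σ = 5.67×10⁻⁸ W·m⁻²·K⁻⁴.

ratio ≈ 0.500

With N identical shields there are N+1 = 2 gaps in series, each with the same radiative resistance, so the flux falls to 1/(N+1) of its unshielded value.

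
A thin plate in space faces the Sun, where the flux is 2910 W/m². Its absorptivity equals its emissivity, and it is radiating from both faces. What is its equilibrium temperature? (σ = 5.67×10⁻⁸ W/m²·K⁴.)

T ≈ 400 K

Absorbed flux αS = emitted flux 2εσT⁴ per unit area; with α = ε this gives T = (S/2σ)^(1/4).
T = (2910 / (2 × 5.67×10⁻⁸))^(1/4) = (2.57×10^10)^(1/4).
T = 400 K.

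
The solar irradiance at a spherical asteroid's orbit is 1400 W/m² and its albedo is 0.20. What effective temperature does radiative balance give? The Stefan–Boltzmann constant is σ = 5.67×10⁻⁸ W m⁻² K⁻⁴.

T ≈ 265 K

Power absorbed = (1−a)S·πR²; power emitted = 4πR²σT⁴. Equating and cancelling πR²:
T = ((1−a)S / 4σ)^(1/4) = (1120 / (4 × 5.67×10⁻⁸))^(1/4) = (4.94×10^9)^(1/4).
T = 265 K.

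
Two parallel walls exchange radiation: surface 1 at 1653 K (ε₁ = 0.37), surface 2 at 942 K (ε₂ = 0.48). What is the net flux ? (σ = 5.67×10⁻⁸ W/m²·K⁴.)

q ≈ 1.00×10^5 W/m²

For two large parallel gray plates, q = σ(T₁⁴ − T₂⁴) / (1/ε₁ + 1/ε₂ − 1).
1/ε₁ + 1/ε₂ − 1 = 1/0.37 + 1/0.48 − 1 = 3.786.
T₁⁴ − T₂⁴ = 7.47×10^12 − 7.87×10^11 = 6.68×10^12 K⁴.
q = 5.67×10⁻⁸ × 6.68×10^12 / 3.786 = 1.00×10^5 W/m².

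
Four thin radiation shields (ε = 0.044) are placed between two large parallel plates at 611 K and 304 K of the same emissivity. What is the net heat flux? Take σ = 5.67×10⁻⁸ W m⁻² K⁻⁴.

q ≈ 33.4 W/m²

Each of the 5 gaps contributes resistance (2/ε − 1) = 2/0.044 − 1 = 44.45; total = 222.3.
q = σ(T₁⁴ − T₂⁴) / 222.3 = 5.67×10⁻⁸ × 1.31×10^11 / 222.3 = 33.4 W/m².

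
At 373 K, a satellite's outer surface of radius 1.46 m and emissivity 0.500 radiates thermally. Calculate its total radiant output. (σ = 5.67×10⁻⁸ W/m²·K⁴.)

P ≈ 14700 W

A = 4πr² = 4π × (1.46)² = 26.8 m².
Stefan–Boltzmann: P = εσAT⁴ = 0.500 × 5.67×10⁻⁸ × 26.8 × (373)⁴ = 0.500 × 5.67×10⁻⁸ × 26.8 × 1.94×10^10.
P = 14700 W.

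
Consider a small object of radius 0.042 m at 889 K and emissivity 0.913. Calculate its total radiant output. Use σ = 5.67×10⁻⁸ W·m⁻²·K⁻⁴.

A = 4πr² = 4π × (0.042)² = 0.0222 m².
P = εσAT⁴ = 0.913 × 5.67×10⁻⁸ × 0.0222 × (889)⁴ = 0.913 × 5.67×10⁻⁸ × 0.0222 × 6.25×10^11.
P = 717 W.

P ≈ 717 W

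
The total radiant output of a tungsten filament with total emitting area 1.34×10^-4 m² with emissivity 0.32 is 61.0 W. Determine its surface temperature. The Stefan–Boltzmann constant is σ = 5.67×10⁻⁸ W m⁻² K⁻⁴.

T ≈ 2240 K

From P = εσAT⁴, T = (P / εσA)^(1/4) = (61.0 / (0.32 × 5.67×10⁻⁸ × 1.34×10^-4))^(1/4).
T = (2.51×10^13)^(1/4) = 2240 K.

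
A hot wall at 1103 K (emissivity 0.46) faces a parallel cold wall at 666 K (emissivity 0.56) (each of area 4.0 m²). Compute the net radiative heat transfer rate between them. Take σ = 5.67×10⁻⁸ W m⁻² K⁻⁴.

Q ≈ 98300 W

For two large parallel gray plates, q = σ(T₁⁴ − T₂⁴) / (1/ε₁ + 1/ε₂ − 1).
1/ε₁ + 1/ε₂ − 1 = 1/0.46 + 1/0.56 − 1 = 2.960.
T₁⁴ − T₂⁴ = 1.48×10^12 − 1.97×10^11 = 1.28×10^12 K⁴.
q = 5.67×10⁻⁸ × 1.28×10^12 / 2.960 = 24600 W/m².
Q = q·A = 24600 × 4.0 = 98300 W.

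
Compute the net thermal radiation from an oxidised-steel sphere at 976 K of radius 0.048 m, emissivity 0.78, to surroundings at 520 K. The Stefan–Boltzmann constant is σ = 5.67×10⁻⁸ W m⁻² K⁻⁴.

A = 4πr² = 4π × (0.048)² = 0.0290 m².
Q = εσA(T⁴ − T_s⁴). T⁴ − T_s⁴ = (976)⁴ − (520)⁴ = 9.07×10^11 − 7.31×10^10 = 8.34×10^11 K⁴.
Q = 0.78 × 5.67×10⁻⁸ × 0.0290 × 8.34×10^11 = 1070 W.

Q ≈ 1070 W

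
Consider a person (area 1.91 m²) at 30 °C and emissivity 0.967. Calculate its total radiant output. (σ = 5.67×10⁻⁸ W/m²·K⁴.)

30 °C = 303 K.
Stefan–Boltzmann: P = εσAT⁴ = 0.967 × 5.67×10⁻⁸ × 1.91 × (303)⁴ = 0.967 × 5.67×10⁻⁸ × 1.91 × 8.43×10^9.
P = 883 W.

P ≈ 883 W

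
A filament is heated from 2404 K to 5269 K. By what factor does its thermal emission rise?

P ∝ T⁴, so the ratio is (5269/2404)⁴ = (2.192)⁴ = 23.1.

ratio ≈ 23.1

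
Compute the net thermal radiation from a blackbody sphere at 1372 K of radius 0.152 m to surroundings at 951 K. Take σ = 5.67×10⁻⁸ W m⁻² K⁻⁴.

Q ≈ 44900 W

A = 4πr² = 4π × (0.152)² = 0.290 m².
Q = σA(T⁴ − T_s⁴). T⁴ − T_s⁴ = (1372)⁴ − (951)⁴ = 3.54×10^12 − 8.18×10^11 = 2.73×10^12 K⁴.
Q = 5.67×10⁻⁸ × 0.290 × 2.73×10^12 = 44900 W.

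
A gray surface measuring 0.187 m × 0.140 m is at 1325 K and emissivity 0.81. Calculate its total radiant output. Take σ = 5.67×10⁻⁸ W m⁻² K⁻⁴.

A = 0.187 × 0.140 = 0.0262 m².
Stefan–Boltzmann: P = εσAT⁴ = 0.81 × 5.67×10⁻⁸ × 0.0262 × (1325)⁴ = 0.81 × 5.67×10⁻⁸ × 0.0262 × 3.08×10^12.
P = 3710 W.

P ≈ 3710 W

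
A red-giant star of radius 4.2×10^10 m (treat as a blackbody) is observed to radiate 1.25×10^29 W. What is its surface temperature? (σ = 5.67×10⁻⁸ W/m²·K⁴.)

A = 4πr² = 4π × (4.2×10^10)² = 2.22×10^22 m².
From P = σAT⁴, T = (P / σA)^(1/4) = (1.25×10^29 / (5.67×10⁻⁸ × 2.22×10^22))^(1/4).
T = (9.95×10^13)^(1/4) = 3160 K.

T ≈ 3160 K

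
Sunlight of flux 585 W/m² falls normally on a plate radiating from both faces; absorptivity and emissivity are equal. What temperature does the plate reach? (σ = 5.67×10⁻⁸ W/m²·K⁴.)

T ≈ 268 K

Absorbed flux αS = emitted flux 2εσT⁴ per unit area; with α = ε this gives T = (S/2σ)^(1/4).
T = (585 / (2 × 5.67×10⁻⁸))^(1/4) = (5.16×10^9)^(1/4).
T = 268 K.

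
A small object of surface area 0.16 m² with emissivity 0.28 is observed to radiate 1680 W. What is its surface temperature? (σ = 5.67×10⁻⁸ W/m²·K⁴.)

From P = εσAT⁴, T = (P / εσA)^(1/4) = (1680 / (0.28 × 5.67×10⁻⁸ × 0.160))^(1/4).
T = (6.61×10^11)^(1/4) = 902 K.

T ≈ 902 K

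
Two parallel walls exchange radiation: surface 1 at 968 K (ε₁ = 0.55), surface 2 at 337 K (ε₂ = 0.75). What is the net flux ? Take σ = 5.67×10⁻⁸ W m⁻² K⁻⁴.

For two large parallel gray plates, q = σ(T₁⁴ − T₂⁴) / (1/ε₁ + 1/ε₂ − 1).
1/ε₁ + 1/ε₂ − 1 = 1/0.55 + 1/0.75 − 1 = 2.152.
T₁⁴ − T₂⁴ = 8.78×10^11 − 1.29×10^10 = 8.65×10^11 K⁴.
q = 5.67×10⁻⁸ × 8.65×10^11 / 2.152 = 22800 W/m².

q ≈ 22800 W/m²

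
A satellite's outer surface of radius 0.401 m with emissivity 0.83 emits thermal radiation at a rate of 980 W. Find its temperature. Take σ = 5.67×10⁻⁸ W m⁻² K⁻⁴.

A = 4πr² = 4π × (0.401)² = 2.02 m².
From P = εσAT⁴, T = (P / εσA)^(1/4) = (980 / (0.83 × 5.67×10⁻⁸ × 2.02))^(1/4).
T = (1.03×10^10)^(1/4) = 319 K.

T ≈ 319 K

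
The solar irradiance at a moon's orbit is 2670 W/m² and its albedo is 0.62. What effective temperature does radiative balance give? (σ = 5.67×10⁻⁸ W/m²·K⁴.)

T ≈ 259 K

Power absorbed = (1−a)S·πR²; power emitted = 4πR²σT⁴. Equating and cancelling πR²:
T = ((1−a)S / 4σ)^(1/4) = (1010 / (4 × 5.67×10⁻⁸))^(1/4) = (4.47×10^9)^(1/4).
T = 259 K.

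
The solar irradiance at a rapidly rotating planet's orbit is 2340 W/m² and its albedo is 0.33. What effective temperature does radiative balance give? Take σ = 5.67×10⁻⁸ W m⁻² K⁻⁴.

T ≈ 288 K

Power absorbed = (1−a)S·πR²; power emitted = 4πR²σT⁴. Equating and cancelling πR²:
T = ((1−a)S / 4σ)^(1/4) = (1570 / (4 × 5.67×10⁻⁸))^(1/4) = (6.91×10^9)^(1/4).
T = 288 K.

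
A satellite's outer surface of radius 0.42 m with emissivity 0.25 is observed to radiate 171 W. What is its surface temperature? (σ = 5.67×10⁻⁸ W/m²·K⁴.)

T ≈ 272 K

A = 4πr² = 4π × (0.42)² = 2.22 m².
From P = εσAT⁴, T = (P / εσA)^(1/4) = (171 / (0.25 × 5.67×10⁻⁸ × 2.22))^(1/4).
T = (5.44×10^9)^(1/4) = 272 K.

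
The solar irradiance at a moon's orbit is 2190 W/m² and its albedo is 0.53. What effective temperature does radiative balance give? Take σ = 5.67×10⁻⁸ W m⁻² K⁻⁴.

T ≈ 260 K

Power absorbed = (1−a)S·πR²; power emitted = 4πR²σT⁴. Equating and cancelling πR²:
T = ((1−a)S / 4σ)^(1/4) = (1030 / (4 × 5.67×10⁻⁸))^(1/4) = (4.54×10^9)^(1/4).
T = 260 K.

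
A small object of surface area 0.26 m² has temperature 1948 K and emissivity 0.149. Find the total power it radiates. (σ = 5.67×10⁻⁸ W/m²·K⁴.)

P ≈ 31600 W

P = εσAT⁴ = 0.149 × 5.67×10⁻⁸ × 0.260 × (1948)⁴ = 0.149 × 5.67×10⁻⁸ × 0.260 × 1.44×10^13.
P = 31600 W.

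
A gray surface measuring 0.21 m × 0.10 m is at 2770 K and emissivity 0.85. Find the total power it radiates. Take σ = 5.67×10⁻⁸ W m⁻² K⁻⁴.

P ≈ 59600 W

A = 0.21 × 0.10 = 0.0210 m².
P = εσAT⁴ = 0.85 × 5.67×10⁻⁸ × 0.0210 × (2770)⁴ = 0.85 × 5.67×10⁻⁸ × 0.0210 × 5.89×10^13.
P = 59600 W.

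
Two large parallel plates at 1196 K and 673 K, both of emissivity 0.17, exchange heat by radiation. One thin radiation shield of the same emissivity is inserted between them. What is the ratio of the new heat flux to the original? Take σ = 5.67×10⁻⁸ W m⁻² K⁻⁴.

With N identical shields there are N+1 = 2 gaps in series, each with the same radiative resistance, so the flux falls to 1/(N+1) of its unshielded value.

ratio ≈ 0.500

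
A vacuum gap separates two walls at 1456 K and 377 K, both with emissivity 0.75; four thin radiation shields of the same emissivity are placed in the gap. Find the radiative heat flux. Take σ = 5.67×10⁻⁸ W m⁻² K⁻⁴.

Each of the 5 gaps contributes resistance (2/ε − 1) = 2/0.75 − 1 = 1.667; total = 8.333.
q = σ(T₁⁴ − T₂⁴) / 8.333 = 5.67×10⁻⁸ × 4.47×10^12 / 8.333 = 30400 W/m².

q ≈ 30400 W/m²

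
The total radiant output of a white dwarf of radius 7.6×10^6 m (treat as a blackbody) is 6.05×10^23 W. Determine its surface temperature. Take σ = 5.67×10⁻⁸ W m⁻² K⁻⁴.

T ≈ 11000 K

A = 4πr² = 4π × (7.6×10^6)² = 7.26×10^14 m².
From P = σAT⁴, T = (P / σA)^(1/4) = (6.05×10^23 / (5.67×10⁻⁸ × 7.26×10^14))^(1/4).
T = (1.47×10^16)^(1/4) = 11000 K.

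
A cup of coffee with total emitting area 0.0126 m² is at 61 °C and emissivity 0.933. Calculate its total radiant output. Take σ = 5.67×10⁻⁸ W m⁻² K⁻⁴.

P ≈ 8.30 W

61 °C = 334 K.
Stefan–Boltzmann: P = εσAT⁴ = 0.933 × 5.67×10⁻⁸ × 0.0126 × (334)⁴ = 0.933 × 5.67×10⁻⁸ × 0.0126 × 1.24×10^10.
P = 8.30 W.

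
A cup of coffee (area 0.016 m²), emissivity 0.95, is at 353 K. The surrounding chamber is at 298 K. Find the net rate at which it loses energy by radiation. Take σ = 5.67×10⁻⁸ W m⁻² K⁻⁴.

Q ≈ 6.59 W

Q = εσA(T⁴ − T_s⁴). T⁴ − T_s⁴ = (353)⁴ − (298)⁴ = 1.55×10^10 − 7.89×10^9 = 7.64×10^9 K⁴.
Q = 0.95 × 5.67×10⁻⁸ × 0.0160 × 7.64×10^9 = 6.59 W.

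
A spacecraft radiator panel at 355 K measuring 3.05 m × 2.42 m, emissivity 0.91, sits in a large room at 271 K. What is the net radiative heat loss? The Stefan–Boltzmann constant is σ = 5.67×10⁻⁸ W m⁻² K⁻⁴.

A = 3.05 × 2.42 = 7.38 m².
Q = εσA(T⁴ − T_s⁴). T⁴ − T_s⁴ = (355)⁴ − (271)⁴ = 1.59×10^10 − 5.39×10^9 = 1.05×10^10 K⁴.
Q = 0.91 × 5.67×10⁻⁸ × 7.38 × 1.05×10^10 = 3990 W.

Q ≈ 3990 W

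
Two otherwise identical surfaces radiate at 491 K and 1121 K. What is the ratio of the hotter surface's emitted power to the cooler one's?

ratio ≈ 27.2

P ∝ T⁴, so the ratio is (1121/491)⁴ = (2.283)⁴ = 27.2.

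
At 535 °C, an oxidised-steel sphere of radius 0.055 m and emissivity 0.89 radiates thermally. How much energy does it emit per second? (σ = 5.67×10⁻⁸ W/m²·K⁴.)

P ≈ 818 W

A = 4πr² = 4π × (0.055)² = 0.0380 m².
535 °C = 808 K.
P = εσAT⁴ = 0.89 × 5.67×10⁻⁸ × 0.0380 × (808)⁴ = 0.89 × 5.67×10⁻⁸ × 0.0380 × 4.26×10^11.
P = 818 W.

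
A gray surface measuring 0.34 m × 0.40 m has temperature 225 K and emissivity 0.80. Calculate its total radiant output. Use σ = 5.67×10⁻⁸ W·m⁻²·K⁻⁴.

A = 0.34 × 0.40 = 0.136 m².
P = εσAT⁴ = 0.80 × 5.67×10⁻⁸ × 0.136 × (225)⁴ = 0.80 × 5.67×10⁻⁸ × 0.136 × 2.56×10^9.
P = 15.8 W.

P ≈ 15.8 W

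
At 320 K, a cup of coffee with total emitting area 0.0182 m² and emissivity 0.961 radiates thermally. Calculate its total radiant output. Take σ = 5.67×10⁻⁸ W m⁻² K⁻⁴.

Stefan–Boltzmann: P = εσAT⁴ = 0.961 × 5.67×10⁻⁸ × 0.0182 × (320)⁴ = 0.961 × 5.67×10⁻⁸ × 0.0182 × 1.05×10^10.
P = 10.4 W.

P ≈ 10.4 W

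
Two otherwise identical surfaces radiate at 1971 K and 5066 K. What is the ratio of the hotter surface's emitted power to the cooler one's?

ratio ≈ 43.6

P ∝ T⁴, so the ratio is (5066/1971)⁴ = (2.570)⁴ = 43.6.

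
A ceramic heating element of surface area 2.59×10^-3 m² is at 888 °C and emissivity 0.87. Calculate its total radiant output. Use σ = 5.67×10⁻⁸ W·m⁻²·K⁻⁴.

888 °C = 1161 K.
Stefan–Boltzmann: P = εσAT⁴ = 0.87 × 5.67×10⁻⁸ × 2.59×10^-3 × (1161)⁴ = 0.87 × 5.67×10⁻⁸ × 2.59×10^-3 × 1.82×10^12.
P = 232 W.

P ≈ 232 W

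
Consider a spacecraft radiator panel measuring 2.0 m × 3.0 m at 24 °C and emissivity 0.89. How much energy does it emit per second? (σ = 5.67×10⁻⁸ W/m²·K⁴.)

A = 2.0 × 3.0 = 6.00 m².
24 °C = 297 K.
Stefan–Boltzmann: P = εσAT⁴ = 0.89 × 5.67×10⁻⁸ × 6.00 × (297)⁴ = 0.89 × 5.67×10⁻⁸ × 6.00 × 7.78×10^9.
P = 2360 W.

P ≈ 2360 W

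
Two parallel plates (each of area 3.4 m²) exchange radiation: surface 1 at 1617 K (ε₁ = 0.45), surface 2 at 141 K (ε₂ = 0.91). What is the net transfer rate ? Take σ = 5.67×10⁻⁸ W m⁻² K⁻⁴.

Q ≈ 5.68×10^5 W

For two large parallel gray plates, q = σ(T₁⁴ − T₂⁴) / (1/ε₁ + 1/ε₂ − 1).
1/ε₁ + 1/ε₂ − 1 = 1/0.45 + 1/0.91 − 1 = 2.321.
T₁⁴ − T₂⁴ = 6.84×10^12 − 3.95×10^8 = 6.84×10^12 K⁴.
q = 5.67×10⁻⁸ × 6.84×10^12 / 2.321 = 1.67×10^5 W/m².
Q = q·A = 1.67×10^5 × 3.4 = 5.68×10^5 W.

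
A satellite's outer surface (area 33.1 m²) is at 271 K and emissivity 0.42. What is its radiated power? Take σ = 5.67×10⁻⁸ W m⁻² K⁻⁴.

P ≈ 4250 W

P = εσAT⁴ = 0.42 × 5.67×10⁻⁸ × 33.1 × (271)⁴ = 0.42 × 5.67×10⁻⁸ × 33.1 × 5.39×10^9.
P = 4250 W.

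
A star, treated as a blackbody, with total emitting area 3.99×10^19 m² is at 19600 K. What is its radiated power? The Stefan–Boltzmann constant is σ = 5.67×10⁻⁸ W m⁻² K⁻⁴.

P ≈ 3.34×10^29 W

P = σAT⁴ = 5.67×10⁻⁸ × 3.99×10^19 × (19600)⁴ = 5.67×10⁻⁸ × 3.99×10^19 × 1.48×10^17.
P = 3.34×10^29 W.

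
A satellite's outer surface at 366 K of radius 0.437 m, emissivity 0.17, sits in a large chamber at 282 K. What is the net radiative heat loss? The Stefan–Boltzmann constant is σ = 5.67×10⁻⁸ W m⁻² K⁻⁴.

Q ≈ 269 W

A = 4πr² = 4π × (0.437)² = 2.40 m².
Q = εσA(T⁴ − T_s⁴). T⁴ − T_s⁴ = (366)⁴ − (282)⁴ = 1.79×10^10 − 6.32×10^9 = 1.16×10^10 K⁴.
Q = 0.17 × 5.67×10⁻⁸ × 2.40 × 1.16×10^10 = 269 W.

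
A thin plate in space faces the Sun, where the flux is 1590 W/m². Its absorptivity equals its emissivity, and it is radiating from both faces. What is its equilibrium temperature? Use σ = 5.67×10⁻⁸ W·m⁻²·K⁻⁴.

T ≈ 344 K

Absorbed flux αS = emitted flux 2εσT⁴ per unit area; with α = ε this gives T = (S/2σ)^(1/4).
T = (1590 / (2 × 5.67×10⁻⁸))^(1/4) = (1.40×10^10)^(1/4).
T = 344 K.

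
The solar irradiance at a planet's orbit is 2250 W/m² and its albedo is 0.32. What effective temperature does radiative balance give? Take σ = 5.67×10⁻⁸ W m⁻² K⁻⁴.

Power absorbed = (1−a)S·πR²; power emitted = 4πR²σT⁴. Equating and cancelling πR²:
T = ((1−a)S / 4σ)^(1/4) = (1530 / (4 × 5.67×10⁻⁸))^(1/4) = (6.75×10^9)^(1/4).
T = 287 K.

T ≈ 287 K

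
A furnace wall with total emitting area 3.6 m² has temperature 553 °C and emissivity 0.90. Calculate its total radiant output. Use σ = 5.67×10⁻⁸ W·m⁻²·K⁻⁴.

P ≈ 85500 W

553 °C = 826 K.
P = εσAT⁴ = 0.90 × 5.67×10⁻⁸ × 3.60 × (826)⁴ = 0.90 × 5.67×10⁻⁸ × 3.60 × 4.66×10^11.
P = 85500 W.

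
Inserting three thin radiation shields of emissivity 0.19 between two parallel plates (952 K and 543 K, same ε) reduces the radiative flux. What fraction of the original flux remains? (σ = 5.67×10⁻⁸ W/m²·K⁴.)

ratio ≈ 0.250

With N identical shields there are N+1 = 4 gaps in series, each with the same radiative resistance, so the flux falls to 1/(N+1) of its unshielded value.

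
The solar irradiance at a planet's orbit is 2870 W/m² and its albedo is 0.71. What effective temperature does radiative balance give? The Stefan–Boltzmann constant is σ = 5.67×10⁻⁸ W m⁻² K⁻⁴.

T ≈ 246 K

Power absorbed = (1−a)S·πR²; power emitted = 4πR²σT⁴. Equating and cancelling πR²:
T = ((1−a)S / 4σ)^(1/4) = (832 / (4 × 5.67×10⁻⁸))^(1/4) = (3.67×10^9)^(1/4).
T = 246 K.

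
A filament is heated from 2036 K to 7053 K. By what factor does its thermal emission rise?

ratio ≈ 144

P ∝ T⁴, so the ratio is (7053/2036)⁴ = (3.464)⁴ = 144.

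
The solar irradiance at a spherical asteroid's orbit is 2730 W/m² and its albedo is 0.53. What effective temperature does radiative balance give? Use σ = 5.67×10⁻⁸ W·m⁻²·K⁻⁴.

T ≈ 274 K

Power absorbed = (1−a)S·πR²; power emitted = 4πR²σT⁴. Equating and cancelling πR²:
T = ((1−a)S / 4σ)^(1/4) = (1280 / (4 × 5.67×10⁻⁸))^(1/4) = (5.66×10^9)^(1/4).
T = 274 K.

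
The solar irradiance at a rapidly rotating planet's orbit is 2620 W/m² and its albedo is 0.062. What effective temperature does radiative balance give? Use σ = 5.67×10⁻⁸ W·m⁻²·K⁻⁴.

T ≈ 323 K

Power absorbed = (1−a)S·πR²; power emitted = 4πR²σT⁴. Equating and cancelling πR²:
T = ((1−a)S / 4σ)^(1/4) = (2460 / (4 × 5.67×10⁻⁸))^(1/4) = (1.08×10^10)^(1/4).
T = 323 K.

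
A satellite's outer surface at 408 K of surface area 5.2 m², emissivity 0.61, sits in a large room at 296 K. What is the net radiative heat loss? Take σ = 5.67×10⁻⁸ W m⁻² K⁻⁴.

Q ≈ 3600 W

Q = εσA(T⁴ − T_s⁴). T⁴ − T_s⁴ = (408)⁴ − (296)⁴ = 2.77×10^10 − 7.68×10^9 = 2.00×10^10 K⁴.
Q = 0.61 × 5.67×10⁻⁸ × 5.20 × 2.00×10^10 = 3600 W.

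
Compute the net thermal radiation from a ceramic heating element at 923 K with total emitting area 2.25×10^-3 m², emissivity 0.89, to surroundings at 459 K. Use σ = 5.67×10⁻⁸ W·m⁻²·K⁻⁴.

Q ≈ 77.4 W

Q = εσA(T⁴ − T_s⁴). T⁴ − T_s⁴ = (923)⁴ − (459)⁴ = 7.26×10^11 − 4.44×10^10 = 6.81×10^11 K⁴.
Q = 0.89 × 5.67×10⁻⁸ × 2.25×10^-3 × 6.81×10^11 = 77.4 W.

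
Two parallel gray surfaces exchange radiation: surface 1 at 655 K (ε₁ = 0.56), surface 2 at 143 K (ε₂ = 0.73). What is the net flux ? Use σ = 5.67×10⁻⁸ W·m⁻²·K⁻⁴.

q ≈ 4830 W/m²

For two large parallel gray plates, q = σ(T₁⁴ − T₂⁴) / (1/ε₁ + 1/ε₂ − 1).
1/ε₁ + 1/ε₂ − 1 = 1/0.56 + 1/0.73 − 1 = 2.156.
T₁⁴ − T₂⁴ = 1.84×10^11 − 4.18×10^8 = 1.84×10^11 K⁴.
q = 5.67×10⁻⁸ × 1.84×10^11 / 2.156 = 4830 W/m².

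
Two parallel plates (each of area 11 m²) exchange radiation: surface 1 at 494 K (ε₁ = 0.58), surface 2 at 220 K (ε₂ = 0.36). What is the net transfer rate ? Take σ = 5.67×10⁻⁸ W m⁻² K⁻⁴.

Q ≈ 10200 W

For two large parallel gray plates, q = σ(T₁⁴ − T₂⁴) / (1/ε₁ + 1/ε₂ − 1).
1/ε₁ + 1/ε₂ − 1 = 1/0.58 + 1/0.36 − 1 = 3.502.
T₁⁴ − T₂⁴ = 5.96×10^10 − 2.34×10^9 = 5.72×10^10 K⁴.
q = 5.67×10⁻⁸ × 5.72×10^10 / 3.502 = 926 W/m².
Q = q·A = 926 × 11 = 10200 W.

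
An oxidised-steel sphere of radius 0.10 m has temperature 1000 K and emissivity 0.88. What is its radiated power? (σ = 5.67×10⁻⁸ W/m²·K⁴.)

A = 4πr² = 4π × (0.10)² = 0.126 m².
P = εσAT⁴ = 0.88 × 5.67×10⁻⁸ × 0.126 × (1000)⁴ = 0.88 × 5.67×10⁻⁸ × 0.126 × 1.00×10^12.
P = 6270 W.

P ≈ 6270 W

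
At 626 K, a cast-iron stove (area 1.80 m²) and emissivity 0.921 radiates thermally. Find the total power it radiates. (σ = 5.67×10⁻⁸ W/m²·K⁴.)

P ≈ 14400 W

P = εσAT⁴ = 0.921 × 5.67×10⁻⁸ × 1.80 × (626)⁴ = 0.921 × 5.67×10⁻⁸ × 1.80 × 1.54×10^11.
P = 14400 W.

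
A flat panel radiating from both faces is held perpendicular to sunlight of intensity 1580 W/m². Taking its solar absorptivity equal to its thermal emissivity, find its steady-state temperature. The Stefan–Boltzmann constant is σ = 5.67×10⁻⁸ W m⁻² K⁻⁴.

Absorbed flux αS = emitted flux 2εσT⁴ per unit area; with α = ε this gives T = (S/2σ)^(1/4).
T = (1580 / (2 × 5.67×10⁻⁸))^(1/4) = (1.39×10^10)^(1/4).
T = 344 K.

T ≈ 344 K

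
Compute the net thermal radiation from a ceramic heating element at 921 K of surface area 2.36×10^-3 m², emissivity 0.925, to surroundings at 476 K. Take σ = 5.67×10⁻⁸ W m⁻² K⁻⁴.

Q ≈ 82.7 W

Q = εσA(T⁴ − T_s⁴). T⁴ − T_s⁴ = (921)⁴ − (476)⁴ = 7.20×10^11 − 5.13×10^10 = 6.68×10^11 K⁴.
Q = 0.925 × 5.67×10⁻⁸ × 2.36×10^-3 × 6.68×10^11 = 82.7 W.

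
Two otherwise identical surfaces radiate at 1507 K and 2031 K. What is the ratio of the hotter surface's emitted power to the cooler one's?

P ∝ T⁴, so the ratio is (2031/1507)⁴ = (1.348)⁴ = 3.30.

ratio ≈ 3.30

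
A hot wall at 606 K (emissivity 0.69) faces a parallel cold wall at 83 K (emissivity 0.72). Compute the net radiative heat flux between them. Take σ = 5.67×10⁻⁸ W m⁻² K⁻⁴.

q ≈ 4160 W/m²

For two large parallel gray plates, q = σ(T₁⁴ − T₂⁴) / (1/ε₁ + 1/ε₂ − 1).
1/ε₁ + 1/ε₂ − 1 = 1/0.69 + 1/0.72 − 1 = 1.838.
T₁⁴ − T₂⁴ = 1.35×10^11 − 4.75×10^7 = 1.35×10^11 K⁴.
q = 5.67×10⁻⁸ × 1.35×10^11 / 1.838 = 4160 W/m².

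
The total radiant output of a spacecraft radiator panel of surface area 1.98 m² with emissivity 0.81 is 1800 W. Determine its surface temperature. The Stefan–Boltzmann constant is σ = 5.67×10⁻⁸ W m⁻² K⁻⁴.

From P = εσAT⁴, T = (P / εσA)^(1/4) = (1800 / (0.81 × 5.67×10⁻⁸ × 1.98))^(1/4).
T = (1.98×10^10)^(1/4) = 375 K.

T ≈ 375 K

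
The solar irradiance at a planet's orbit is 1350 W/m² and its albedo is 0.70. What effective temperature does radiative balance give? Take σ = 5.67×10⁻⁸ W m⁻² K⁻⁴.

T ≈ 206 K

Power absorbed = (1−a)S·πR²; power emitted = 4πR²σT⁴. Equating and cancelling πR²:
T = ((1−a)S / 4σ)^(1/4) = (405 / (4 × 5.67×10⁻⁸))^(1/4) = (1.79×10^9)^(1/4).
T = 206 K.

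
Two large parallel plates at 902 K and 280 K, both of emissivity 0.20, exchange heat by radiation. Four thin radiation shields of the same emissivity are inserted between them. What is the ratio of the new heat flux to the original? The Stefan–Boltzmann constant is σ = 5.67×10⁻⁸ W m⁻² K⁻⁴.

With N identical shields there are N+1 = 5 gaps in series, each with the same radiative resistance, so the flux falls to 1/(N+1) of its unshielded value.

ratio ≈ 0.200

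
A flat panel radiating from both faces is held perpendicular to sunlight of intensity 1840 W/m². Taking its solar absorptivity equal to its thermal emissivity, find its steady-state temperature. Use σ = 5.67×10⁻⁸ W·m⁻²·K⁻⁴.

Absorbed flux αS = emitted flux 2εσT⁴ per unit area; with α = ε this gives T = (S/2σ)^(1/4).
T = (1840 / (2 × 5.67×10⁻⁸))^(1/4) = (1.62×10^10)^(1/4).
T = 357 K.

T ≈ 357 K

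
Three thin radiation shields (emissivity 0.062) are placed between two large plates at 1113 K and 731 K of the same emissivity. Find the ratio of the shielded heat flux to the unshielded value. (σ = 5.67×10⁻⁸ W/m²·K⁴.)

ratio ≈ 0.250

With N identical shields there are N+1 = 4 gaps in series, each with the same radiative resistance, so the flux falls to 1/(N+1) of its unshielded value.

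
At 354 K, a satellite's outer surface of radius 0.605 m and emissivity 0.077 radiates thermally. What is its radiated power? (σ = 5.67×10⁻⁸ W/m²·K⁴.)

P ≈ 315 W

A = 4πr² = 4π × (0.605)² = 4.60 m².
P = εσAT⁴ = 0.077 × 5.67×10⁻⁸ × 4.60 × (354)⁴ = 0.077 × 5.67×10⁻⁸ × 4.60 × 1.57×10^10.
P = 315 W.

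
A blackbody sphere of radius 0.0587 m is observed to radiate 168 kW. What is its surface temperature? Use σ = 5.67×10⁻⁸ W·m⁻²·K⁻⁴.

A = 4πr² = 4π × (0.0587)² = 0.0433 m².
From P = σAT⁴, T = (P / σA)^(1/4) = (1.68×10^5 / (5.67×10⁻⁸ × 0.0433))^(1/4).
T = (6.84×10^13)^(1/4) = 2880 K.

T ≈ 2880 K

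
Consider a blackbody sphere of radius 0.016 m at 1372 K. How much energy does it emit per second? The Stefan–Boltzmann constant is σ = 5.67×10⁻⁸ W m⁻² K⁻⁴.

A = 4πr² = 4π × (0.016)² = 3.22×10^-3 m².
P = σAT⁴ = 5.67×10⁻⁸ × 3.22×10^-3 × (1372)⁴ = 5.67×10⁻⁸ × 3.22×10^-3 × 3.54×10^12.
P = 646 W.

P ≈ 646 W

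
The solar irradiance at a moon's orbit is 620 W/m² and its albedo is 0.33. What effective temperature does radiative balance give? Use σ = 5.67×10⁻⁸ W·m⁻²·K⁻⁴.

Power absorbed = (1−a)S·πR²; power emitted = 4πR²σT⁴. Equating and cancelling πR²:
T = ((1−a)S / 4σ)^(1/4) = (415 / (4 × 5.67×10⁻⁸))^(1/4) = (1.83×10^9)^(1/4).
T = 207 K.

T ≈ 207 K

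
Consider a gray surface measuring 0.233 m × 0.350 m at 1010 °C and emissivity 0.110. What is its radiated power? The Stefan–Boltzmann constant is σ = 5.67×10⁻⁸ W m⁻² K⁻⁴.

P ≈ 1380 W

A = 0.233 × 0.350 = 0.0815 m².
1010 °C = 1283 K.
P = εσAT⁴ = 0.110 × 5.67×10⁻⁸ × 0.0815 × (1283)⁴ = 0.110 × 5.67×10⁻⁸ × 0.0815 × 2.71×10^12.
P = 1380 W.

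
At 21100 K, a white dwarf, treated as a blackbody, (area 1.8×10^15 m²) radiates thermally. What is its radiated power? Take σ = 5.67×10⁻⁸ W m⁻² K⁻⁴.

P = σAT⁴ = 5.67×10⁻⁸ × 1.80×10^15 × (21100)⁴ = 5.67×10⁻⁸ × 1.80×10^15 × 1.98×10^17.
P = 2.02×10^25 W.

P ≈ 2.02×10^25 W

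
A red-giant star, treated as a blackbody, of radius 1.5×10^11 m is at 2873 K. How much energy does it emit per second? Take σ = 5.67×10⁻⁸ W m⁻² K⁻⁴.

P ≈ 1.09×10^30 W

A = 4πr² = 4π × (1.5×10^11)² = 2.83×10^23 m².
P = σAT⁴ = 5.67×10⁻⁸ × 2.83×10^23 × (2873)⁴ = 5.67×10⁻⁸ × 2.83×10^23 × 6.81×10^13.
P = 1.09×10^30 W.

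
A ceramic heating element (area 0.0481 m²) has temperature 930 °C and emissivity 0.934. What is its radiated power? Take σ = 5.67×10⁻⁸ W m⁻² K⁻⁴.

P ≈ 5340 W

930 °C = 1203 K.
P = εσAT⁴ = 0.934 × 5.67×10⁻⁸ × 0.0481 × (1203)⁴ = 0.934 × 5.67×10⁻⁸ × 0.0481 × 2.09×10^12.
P = 5340 W.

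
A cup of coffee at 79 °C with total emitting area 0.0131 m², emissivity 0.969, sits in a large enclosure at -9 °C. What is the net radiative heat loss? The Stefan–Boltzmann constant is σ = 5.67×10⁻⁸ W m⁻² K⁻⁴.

Convert: 79 °C = 352 K; -9 °C = 264 K.
Q = εσA(T⁴ − T_s⁴). T⁴ − T_s⁴ = (352)⁴ − (264)⁴ = 1.54×10^10 − 4.86×10^9 = 1.05×10^10 K⁴.
Q = 0.969 × 5.67×10⁻⁸ × 0.0131 × 1.05×10^10 = 7.55 W.

Q ≈ 7.55 W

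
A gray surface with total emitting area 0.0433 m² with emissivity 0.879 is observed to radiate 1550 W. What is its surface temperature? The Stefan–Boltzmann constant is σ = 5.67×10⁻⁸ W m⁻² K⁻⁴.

From P = εσAT⁴, T = (P / εσA)^(1/4) = (1550 / (0.879 × 5.67×10⁻⁸ × 0.0433))^(1/4).
T = (7.18×10^11)^(1/4) = 921 K.

T ≈ 921 K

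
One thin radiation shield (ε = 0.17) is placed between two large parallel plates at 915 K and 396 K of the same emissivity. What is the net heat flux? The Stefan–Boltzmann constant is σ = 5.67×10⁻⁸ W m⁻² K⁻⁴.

q ≈ 1780 W/m²

Each of the 2 gaps contributes resistance (2/ε − 1) = 2/0.17 − 1 = 10.76; total = 21.53.
q = σ(T₁⁴ − T₂⁴) / 21.53 = 5.67×10⁻⁸ × 6.76×10^11 / 21.53 = 1780 W/m².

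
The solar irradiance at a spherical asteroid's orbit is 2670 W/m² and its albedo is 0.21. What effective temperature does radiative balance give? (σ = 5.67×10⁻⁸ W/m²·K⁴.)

T ≈ 311 K

Power absorbed = (1−a)S·πR²; power emitted = 4πR²σT⁴. Equating and cancelling πR²:
T = ((1−a)S / 4σ)^(1/4) = (2110 / (4 × 5.67×10⁻⁸))^(1/4) = (9.30×10^9)^(1/4).
T = 311 K.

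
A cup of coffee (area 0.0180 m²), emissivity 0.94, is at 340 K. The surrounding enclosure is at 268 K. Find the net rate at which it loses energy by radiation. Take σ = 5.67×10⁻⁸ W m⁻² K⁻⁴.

Q = εσA(T⁴ − T_s⁴). T⁴ − T_s⁴ = (340)⁴ − (268)⁴ = 1.34×10^10 − 5.16×10^9 = 8.20×10^9 K⁴.
Q = 0.94 × 5.67×10⁻⁸ × 0.0180 × 8.20×10^9 = 7.87 W.

Q ≈ 7.87 W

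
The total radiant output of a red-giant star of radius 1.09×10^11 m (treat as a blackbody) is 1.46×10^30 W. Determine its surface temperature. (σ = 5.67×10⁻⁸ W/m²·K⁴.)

A = 4πr² = 4π × (1.09×10^11)² = 1.49×10^23 m².
From P = σAT⁴, T = (P / σA)^(1/4) = (1.46×10^30 / (5.67×10⁻⁸ × 1.49×10^23))^(1/4).
T = (1.72×10^14)^(1/4) = 3620 K.

T ≈ 3620 K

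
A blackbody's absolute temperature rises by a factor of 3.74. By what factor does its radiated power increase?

factor ≈ 196

P ∝ T⁴, so the power scales as (3.74)⁴ = 196.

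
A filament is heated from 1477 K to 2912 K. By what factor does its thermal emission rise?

P ∝ T⁴, so the ratio is (2912/1477)⁴ = (1.972)⁴ = 15.1.

ratio ≈ 15.1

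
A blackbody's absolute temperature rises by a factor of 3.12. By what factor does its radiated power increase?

P ∝ T⁴, so the power scales as (3.12)⁴ = 94.8.

factor ≈ 94.8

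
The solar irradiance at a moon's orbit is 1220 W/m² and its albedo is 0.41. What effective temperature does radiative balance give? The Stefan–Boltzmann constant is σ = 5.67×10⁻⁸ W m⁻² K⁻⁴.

Power absorbed = (1−a)S·πR²; power emitted = 4πR²σT⁴. Equating and cancelling πR²:
T = ((1−a)S / 4σ)^(1/4) = (720 / (4 × 5.67×10⁻⁸))^(1/4) = (3.17×10^9)^(1/4).
T = 237 K.

T ≈ 237 K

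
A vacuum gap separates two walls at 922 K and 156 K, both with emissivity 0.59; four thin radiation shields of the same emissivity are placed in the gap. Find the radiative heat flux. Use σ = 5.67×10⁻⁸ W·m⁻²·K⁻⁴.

q ≈ 3430 W/m²

Each of the 5 gaps contributes resistance (2/ε − 1) = 2/0.59 − 1 = 2.390; total = 11.95.
q = σ(T₁⁴ − T₂⁴) / 11.95 = 5.67×10⁻⁸ × 7.22×10^11 / 11.95 = 3430 W/m².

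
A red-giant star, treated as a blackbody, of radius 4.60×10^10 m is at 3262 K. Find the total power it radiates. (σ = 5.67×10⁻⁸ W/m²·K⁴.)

P ≈ 1.71×10^29 W

A = 4πr² = 4π × (4.60×10^10)² = 2.66×10^22 m².
P = σAT⁴ = 5.67×10⁻⁸ × 2.66×10^22 × (3262)⁴ = 5.67×10⁻⁸ × 2.66×10^22 × 1.13×10^14.
P = 1.71×10^29 W.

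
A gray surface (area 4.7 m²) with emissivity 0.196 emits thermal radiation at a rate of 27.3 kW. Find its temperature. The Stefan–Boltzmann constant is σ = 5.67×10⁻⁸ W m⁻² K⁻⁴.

From P = εσAT⁴, T = (P / εσA)^(1/4) = (27300 / (0.196 × 5.67×10⁻⁸ × 4.70))^(1/4).
T = (5.23×10^11)^(1/4) = 850 K.

T ≈ 850 K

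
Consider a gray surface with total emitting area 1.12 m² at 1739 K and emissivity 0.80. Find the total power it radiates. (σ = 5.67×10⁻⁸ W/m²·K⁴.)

P = εσAT⁴ = 0.80 × 5.67×10⁻⁸ × 1.12 × (1739)⁴ = 0.80 × 5.67×10⁻⁸ × 1.12 × 9.15×10^12.
P = 4.65×10^5 W.

P ≈ 4.65×10^5 W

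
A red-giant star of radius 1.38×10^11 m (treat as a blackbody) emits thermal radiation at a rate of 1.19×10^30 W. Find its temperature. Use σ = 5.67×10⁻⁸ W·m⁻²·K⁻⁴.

T ≈ 3060 K

A = 4πr² = 4π × (1.38×10^11)² = 2.39×10^23 m².
From P = σAT⁴, T = (P / σA)^(1/4) = (1.19×10^30 / (5.67×10⁻⁸ × 2.39×10^23))^(1/4).
T = (8.77×10^13)^(1/4) = 3060 K.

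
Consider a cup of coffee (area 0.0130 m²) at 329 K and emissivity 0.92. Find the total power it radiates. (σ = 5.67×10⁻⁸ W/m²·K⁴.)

Stefan–Boltzmann: P = εσAT⁴ = 0.92 × 5.67×10⁻⁸ × 0.0130 × (329)⁴ = 0.92 × 5.67×10⁻⁸ × 0.0130 × 1.17×10^10.
P = 7.95 W.

P ≈ 7.95 W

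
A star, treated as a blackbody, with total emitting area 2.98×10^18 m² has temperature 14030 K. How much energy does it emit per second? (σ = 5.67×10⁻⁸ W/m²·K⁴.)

P ≈ 6.55×10^27 W

P = σAT⁴ = 5.67×10⁻⁸ × 2.98×10^18 × (14030)⁴ = 5.67×10⁻⁸ × 2.98×10^18 × 3.87×10^16.
P = 6.55×10^27 W.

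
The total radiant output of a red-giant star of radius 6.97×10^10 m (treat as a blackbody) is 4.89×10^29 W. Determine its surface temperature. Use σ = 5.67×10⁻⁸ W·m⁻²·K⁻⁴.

T ≈ 3450 K

A = 4πr² = 4π × (6.97×10^10)² = 6.10×10^22 m².
From P = σAT⁴, T = (P / σA)^(1/4) = (4.89×10^29 / (5.67×10⁻⁸ × 6.10×10^22))^(1/4).
T = (1.41×10^14)^(1/4) = 3450 K.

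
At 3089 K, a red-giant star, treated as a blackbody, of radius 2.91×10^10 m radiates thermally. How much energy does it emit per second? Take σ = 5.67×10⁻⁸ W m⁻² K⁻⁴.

A = 4πr² = 4π × (2.91×10^10)² = 1.06×10^22 m².
P = σAT⁴ = 5.67×10⁻⁸ × 1.06×10^22 × (3089)⁴ = 5.67×10⁻⁸ × 1.06×10^22 × 9.10×10^13.
P = 5.49×10^28 W.

P ≈ 5.49×10^28 W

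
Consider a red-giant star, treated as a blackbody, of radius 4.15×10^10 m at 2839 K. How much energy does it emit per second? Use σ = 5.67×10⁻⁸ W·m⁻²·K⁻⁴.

P ≈ 7.97×10^28 W

A = 4πr² = 4π × (4.15×10^10)² = 2.16×10^22 m².
P = σAT⁴ = 5.67×10⁻⁸ × 2.16×10^22 × (2839)⁴ = 5.67×10⁻⁸ × 2.16×10^22 × 6.50×10^13.
P = 7.97×10^28 W.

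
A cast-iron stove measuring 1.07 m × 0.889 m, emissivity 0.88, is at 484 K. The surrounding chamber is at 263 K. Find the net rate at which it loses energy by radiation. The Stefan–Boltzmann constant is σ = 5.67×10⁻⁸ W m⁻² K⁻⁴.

A = 1.07 × 0.889 = 0.951 m².
Q = εσA(T⁴ − T_s⁴). T⁴ − T_s⁴ = (484)⁴ − (263)⁴ = 5.49×10^10 − 4.78×10^9 = 5.01×10^10 K⁴.
Q = 0.88 × 5.67×10⁻⁸ × 0.951 × 5.01×10^10 = 2380 W.

Q ≈ 2380 W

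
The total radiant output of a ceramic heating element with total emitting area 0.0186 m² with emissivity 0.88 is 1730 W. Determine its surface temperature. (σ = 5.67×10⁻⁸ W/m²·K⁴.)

T ≈ 1170 K

From P = εσAT⁴, T = (P / εσA)^(1/4) = (1730 / (0.88 × 5.67×10⁻⁸ × 0.0186))^(1/4).
T = (1.86×10^12)^(1/4) = 1170 K.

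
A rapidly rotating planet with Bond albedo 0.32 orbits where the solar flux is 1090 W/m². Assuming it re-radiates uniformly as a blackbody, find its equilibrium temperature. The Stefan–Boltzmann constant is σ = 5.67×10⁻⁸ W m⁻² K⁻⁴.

Power absorbed = (1−a)S·πR²; power emitted = 4πR²σT⁴. Equating and cancelling πR²:
T = ((1−a)S / 4σ)^(1/4) = (741 / (4 × 5.67×10⁻⁸))^(1/4) = (3.27×10^9)^(1/4).
T = 239 K.

T ≈ 239 K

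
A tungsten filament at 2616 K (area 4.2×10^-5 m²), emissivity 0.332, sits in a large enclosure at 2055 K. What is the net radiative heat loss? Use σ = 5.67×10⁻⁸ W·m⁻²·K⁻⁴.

Q ≈ 22.9 W

Q = εσA(T⁴ − T_s⁴). T⁴ − T_s⁴ = (2616)⁴ − (2055)⁴ = 4.68×10^13 − 1.78×10^13 = 2.90×10^13 K⁴.
Q = 0.332 × 5.67×10⁻⁸ × 4.20×10^-5 × 2.90×10^13 = 22.9 W.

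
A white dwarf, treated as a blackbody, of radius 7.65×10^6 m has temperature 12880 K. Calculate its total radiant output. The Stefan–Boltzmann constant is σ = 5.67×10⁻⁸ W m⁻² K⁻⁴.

A = 4πr² = 4π × (7.65×10^6)² = 7.35×10^14 m².
P = σAT⁴ = 5.67×10⁻⁸ × 7.35×10^14 × (12880)⁴ = 5.67×10⁻⁸ × 7.35×10^14 × 2.75×10^16.
P = 1.15×10^24 W.

P ≈ 1.15×10^24 W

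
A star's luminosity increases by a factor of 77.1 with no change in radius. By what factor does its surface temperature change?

P ∝ T⁴ ⇒ T ∝ P^(1/4), so T scales by (77.1)^(1/4) = 2.96.

factor ≈ 2.96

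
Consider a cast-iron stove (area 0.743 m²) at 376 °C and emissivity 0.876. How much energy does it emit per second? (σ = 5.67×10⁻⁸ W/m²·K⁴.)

376 °C = 649 K.
P = εσAT⁴ = 0.876 × 5.67×10⁻⁸ × 0.743 × (649)⁴ = 0.876 × 5.67×10⁻⁸ × 0.743 × 1.77×10^11.
P = 6550 W.

P ≈ 6550 W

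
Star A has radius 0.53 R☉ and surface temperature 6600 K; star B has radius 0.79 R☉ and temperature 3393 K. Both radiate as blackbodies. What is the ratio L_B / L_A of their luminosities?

L_B/L_A ≈ 0.155

L = 4πR²σT⁴ ∝ R²T⁴, so L_B/L_A = (0.79/0.53)² × (3393/6600)⁴ = 2.22 × 0.0698 = 0.155.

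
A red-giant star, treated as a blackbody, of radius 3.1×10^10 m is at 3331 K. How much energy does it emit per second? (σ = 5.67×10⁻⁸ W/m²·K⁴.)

A = 4πr² = 4π × (3.1×10^10)² = 1.21×10^22 m².
P = σAT⁴ = 5.67×10⁻⁸ × 1.21×10^22 × (3331)⁴ = 5.67×10⁻⁸ × 1.21×10^22 × 1.23×10^14.
P = 8.43×10^28 W.

P ≈ 8.43×10^28 W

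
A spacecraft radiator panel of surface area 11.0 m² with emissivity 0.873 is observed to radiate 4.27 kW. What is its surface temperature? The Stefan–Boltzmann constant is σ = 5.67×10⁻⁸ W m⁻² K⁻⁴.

From P = εσAT⁴, T = (P / εσA)^(1/4) = (4270 / (0.873 × 5.67×10⁻⁸ × 11.0))^(1/4).
T = (7.84×10^9)^(1/4) = 298 K.

T ≈ 298 K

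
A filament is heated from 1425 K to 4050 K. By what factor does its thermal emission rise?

ratio ≈ 65.2

P ∝ T⁴, so the ratio is (4050/1425)⁴ = (2.842)⁴ = 65.2.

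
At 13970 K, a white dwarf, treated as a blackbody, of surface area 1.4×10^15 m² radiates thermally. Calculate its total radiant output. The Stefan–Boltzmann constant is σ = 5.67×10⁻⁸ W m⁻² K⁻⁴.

P = σAT⁴ = 5.67×10⁻⁸ × 1.40×10^15 × (13970)⁴ = 5.67×10⁻⁸ × 1.40×10^15 × 3.81×10^16.
P = 3.02×10^24 W.

P ≈ 3.02×10^24 W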